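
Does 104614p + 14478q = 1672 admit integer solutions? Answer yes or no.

yes

gcd(104614, 14478) = 38.
38 divides 1672, so integer solutions exist.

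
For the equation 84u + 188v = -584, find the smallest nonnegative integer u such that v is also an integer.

2

gcd(188, 84):
  188 = 2·84 + 20
  84 = 4·20 + 4
  20 = 5·4
so gcd(188, 84) = 4.
4 divides -584, so solutions exist.
Back-substitute for Bézout coefficients:
  4 = 84 - 4·20
  ... = 84·(9) + 188·(-4)
Scale by -584/4 = -146: (u₀, v₀) = (-1314, 584).
General solution: u = -1314 + 47t, v = 584 - 21t for integer t.
u ≥ 0: smallest is -1314 mod 47 = 2 (at t = 28), with v = -4.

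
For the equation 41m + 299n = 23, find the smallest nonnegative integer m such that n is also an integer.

gcd(299, 41) = 1.
1 divides 23, so solutions exist.
By Bézout, 41×(124) + 299×(-17) = 1.
Scale by 23/1 = 23: (m₀, n₀) = (2852, -391).
General solution: m = 2852 + 299t, n = -391 - 41t for integer t.
m ≥ 0: smallest is 2852 mod 299 = 161 (at t = -9), with n = -22.

161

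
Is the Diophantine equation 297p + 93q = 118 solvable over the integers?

no

gcd(297, 93):
  297 = 3×93 + 18
  93 = 5×18 + 3
  18 = 6×3
so gcd(297, 93) = 3.
3 does not divide 118 (remainder 1), so no integer solutions.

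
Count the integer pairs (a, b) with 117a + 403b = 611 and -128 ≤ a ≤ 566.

gcd(403, 117):
  403 = 3×117 + 52
  117 = 2×52 + 13
  52 = 4×13
so gcd(403, 117) = 13.
Back-substitute for Bézout coefficients:
  13 = 117 - 2×52
  ... = 117×(7) + 403×(-2)
Scale by 47: particular solution (329, -94); reduce a mod 31: (19, -4).
General solution: a = 19 + 31t, b = -4 - 9t for integer t.
-128 ≤ 19 + 31t ≤ 566 gives t ∈ [-4, 17], which is 22 values.

22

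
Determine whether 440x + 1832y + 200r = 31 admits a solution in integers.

no

gcd(1832, 440) = 8  (1832 = 4·440 + 72, 440 = 6·72 + 8, 72 = 9·8).
gcd(8, 200) = 8.
8 does not divide 31 (remainder 7), so no integer solutions.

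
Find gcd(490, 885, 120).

5

gcd(885, 490) = 5.
gcd(5, 120) = 5.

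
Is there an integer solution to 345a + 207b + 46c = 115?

gcd(345, 207) = 69  (345 = 1×207 + 138, 207 = 1×138 + 69, 138 = 2×69).
gcd(69, 46) = 23.
23 divides 115, so integer solutions exist.

yes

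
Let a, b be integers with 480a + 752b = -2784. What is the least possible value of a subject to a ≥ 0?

13

gcd(752, 480) = 16.
16 divides -2784, so solutions exist.
By Bézout, 480*(11) + 752*(-7) = 16.
Scale by -2784/16 = -174: (a₀, b₀) = (-1914, 1218).
General solution: a = -1914 + 47t, b = 1218 - 30t for integer t.
a ≥ 0: smallest is -1914 mod 47 = 13 (at t = 41), with b = -12.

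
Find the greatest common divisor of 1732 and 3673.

gcd(3673, 1732):
  3673 = 2*1732 + 209
  1732 = 8*209 + 60
  209 = 3*60 + 29
  60 = 2*29 + 2
  29 = 14*2 + 1
  2 = 2*1
so gcd(3673, 1732) = 1.

1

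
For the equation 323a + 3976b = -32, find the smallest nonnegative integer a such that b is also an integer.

gcd(3976, 323) = 1  (3976 = 12*323 + 100, 323 = 3*100 + 23, 100 = 4*23 + 8, 23 = 2*8 + 7, 8 = 1*7 + 1, 7 = 7*1).
1 divides -32, so solutions exist.
Back-substituting, 323*(-517) + 3976*(42) = 1.
Scale by -32/1 = -32: (a₀, b₀) = (16544, -1344).
General solution: a = 16544 + 3976t, b = -1344 - 323t for integer t.
a ≥ 0: smallest is 16544 mod 3976 = 640 (at t = -4), with b = -52.

640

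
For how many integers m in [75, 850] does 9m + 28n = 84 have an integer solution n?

gcd(28, 9):
  28 = 3×9 + 1
  9 = 9×1
so gcd(28, 9) = 1.
Back-substitute for Bézout coefficients:
  1 = 28 - 3×9
  ... = 9×(-3) + 28×(1)
Scale by 84: particular solution (-252, 84); reduce m mod 28: (0, 3).
General solution: m = 0 + 28t, n = 3 - 9t for integer t.
75 ≤ 0 + 28t ≤ 850 gives t ∈ [3, 30], which is 28 values.

28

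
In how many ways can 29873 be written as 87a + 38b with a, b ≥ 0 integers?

9

gcd(87, 38) = 1.
By Bézout, 87×(7) + 38×(-16) = 1.
One solution: (35, 706).
General: a = 35 + 38t, b = 706 - 87t.
a ≥ 0 ⇒ t ≥ 0; b ≥ 0 ⇒ t ≤ 8. So t ∈ [0, 8]: 9 solutions.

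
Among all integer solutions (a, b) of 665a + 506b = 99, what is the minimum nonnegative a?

gcd(665, 506) = 1.
1 divides 99, so solutions exist.
By Bézout, 665·(-35) + 506·(46) = 1.
Scale by 99/1 = 99: (a₀, b₀) = (-3465, 4554).
General solution: a = -3465 + 506t, b = 4554 - 665t for integer t.
a ≥ 0: smallest is -3465 mod 506 = 77 (at t = 7), with b = -101.

77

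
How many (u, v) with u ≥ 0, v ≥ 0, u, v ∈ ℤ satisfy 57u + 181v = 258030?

gcd(181, 57):
  181 = 3×57 + 10
  57 = 5×10 + 7
  10 = 1×7 + 3
  7 = 2×3 + 1
  3 = 3×1
so gcd(181, 57) = 1.
Back-substitute for Bézout coefficients:
  1 = 7 - 2×3
  ... = 57×(54) + 181×(-17)
Scale by 258030: one solution is (13933620, -4386510). Reduce u mod 181: (59, 1407).
General: u = 59 + 181t, v = 1407 - 57t.
u ≥ 0 ⇒ t ≥ 0; v ≥ 0 ⇒ t ≤ 24. So t ∈ [0, 24]: 25 solutions.

25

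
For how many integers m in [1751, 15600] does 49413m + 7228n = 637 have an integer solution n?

gcd(49413, 7228) = 13  (49413 = 6·7228 + 6045, 7228 = 1·6045 + 1183, 6045 = 5·1183 + 130, 1183 = 9·130 + 13, 130 = 10·13).
Back-substituting, 49413·(-55) + 7228·(376) = 13.
Scale by 49: particular solution (-2695, 18424); reduce m mod 556: (85, -581).
General solution: m = 85 + 556t, n = -581 - 3801t for integer t.
1751 ≤ 85 + 556t ≤ 15600 gives t ∈ [3, 27], which is 25 values.

25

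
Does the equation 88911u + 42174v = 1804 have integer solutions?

no

gcd(88911, 42174) = 27  (88911 = 2·42174 + 4563, 42174 = 9·4563 + 1107, 4563 = 4·1107 + 135, 1107 = 8·135 + 27, 135 = 5·27).
27 does not divide 1804 (remainder 22), so no integer solutions.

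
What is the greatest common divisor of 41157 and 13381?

1

gcd(41157, 13381):
  41157 = 3·13381 + 1014
  13381 = 13·1014 + 199
  1014 = 5·199 + 19
  199 = 10·19 + 9
  19 = 2·9 + 1
  9 = 9·1
so gcd(41157, 13381) = 1.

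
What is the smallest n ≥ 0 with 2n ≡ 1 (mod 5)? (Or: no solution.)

3

gcd(5, 2) = 1  (5 = 2*2 + 1, 2 = 2*1).
1 divides 1, so solutions exist.
Back-substituting, 2*(-2) + 5*(1) = 1.
So 2*(-2) ≡ 1 (mod 5); multiply by 1: n ≡ -2 (mod 5).
Smallest nonnegative: n = -2 mod 5 = 3.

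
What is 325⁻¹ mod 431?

gcd(431, 325):
  431 = 1·325 + 106
  325 = 3·106 + 7
  106 = 15·7 + 1
  7 = 7·1
so gcd(431, 325) = 1.
Back-substitute for Bézout coefficients:
  1 = 106 - 15·7
  ... = 325·(-61) + 431·(46)
So 325·-61 ≡ 1 (mod 431), and -61 mod 431 = 370.

370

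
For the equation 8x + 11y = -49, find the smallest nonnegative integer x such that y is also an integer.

gcd(11, 8):
  11 = 1×8 + 3
  8 = 2×3 + 2
  3 = 1×2 + 1
  2 = 2×1
so gcd(11, 8) = 1.
1 divides -49, so solutions exist.
Back-substitute for Bézout coefficients:
  1 = 3 - 1×2
  ... = 8×(-4) + 11×(3)
Scale by -49/1 = -49: (x₀, y₀) = (196, -147).
General solution: x = 196 + 11t, y = -147 - 8t for integer t.
x ≥ 0: smallest is 196 mod 11 = 9 (at t = -17), with y = -11.

9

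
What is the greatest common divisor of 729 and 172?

gcd(729, 172) = 1  (729 = 4·172 + 41, 172 = 4·41 + 8, 41 = 5·8 + 1, 8 = 8·1).

1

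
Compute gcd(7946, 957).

29

gcd(7946, 957):
  7946 = 8×957 + 290
  957 = 3×290 + 87
  290 = 3×87 + 29
  87 = 3×29
so gcd(7946, 957) = 29.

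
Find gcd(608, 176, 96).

gcd(608, 176) = 16  (608 = 3·176 + 80, 176 = 2·80 + 16, 80 = 5·16).
gcd(16, 96) = 16.

16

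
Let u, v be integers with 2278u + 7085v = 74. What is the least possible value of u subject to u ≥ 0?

gcd(7085, 2278) = 1.
1 divides 74, so solutions exist.
By Bézout, 2278×(-1863) + 7085×(599) = 1.
Scale by 74/1 = 74: (u₀, v₀) = (-137862, 44326).
General solution: u = -137862 + 7085t, v = 44326 - 2278t for integer t.
u ≥ 0: smallest is -137862 mod 7085 = 3838 (at t = 20), with v = -1234.

3838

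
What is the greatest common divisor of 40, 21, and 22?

1

gcd(40, 21) = 1.
gcd(1, 22) = 1.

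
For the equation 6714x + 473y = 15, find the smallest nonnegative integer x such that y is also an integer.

gcd(6714, 473):
  6714 = 14×473 + 92
  473 = 5×92 + 13
  92 = 7×13 + 1
  13 = 13×1
so gcd(6714, 473) = 1.
1 divides 15, so solutions exist.
Back-substitute for Bézout coefficients:
  1 = 92 - 7×13
  ... = 6714×(36) + 473×(-511)
Scale by 15/1 = 15: (x₀, y₀) = (540, -7665).
General solution: x = 540 + 473t, y = -7665 - 6714t for integer t.
x ≥ 0: smallest is 540 mod 473 = 67 (at t = -1), with y = -951.

67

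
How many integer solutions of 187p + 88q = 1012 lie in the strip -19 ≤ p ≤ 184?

gcd(187, 88) = 11.
By Bézout, 187*(1) + 88*(-2) = 11.
Particular solution: (4, 3).
General solution: p = 4 + 8t, q = 3 - 17t for integer t.
-19 ≤ 4 + 8t ≤ 184 gives t ∈ [-2, 22], which is 25 values.

25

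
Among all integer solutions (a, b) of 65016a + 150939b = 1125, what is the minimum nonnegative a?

gcd(150939, 65016):
  150939 = 2·65016 + 20907
  65016 = 3·20907 + 2295
  20907 = 9·2295 + 252
  2295 = 9·252 + 27
  252 = 9·27 + 9
  27 = 3·9
so gcd(150939, 65016) = 9.
9 divides 1125, so solutions exist.
Back-substitute for Bézout coefficients:
  9 = 252 - 9·27
  ... = 65016·(-5393) + 150939·(2323)
Scale by 1125/9 = 125: (a₀, b₀) = (-674125, 290375).
General solution: a = -674125 + 16771t, b = 290375 - 7224t for integer t.
a ≥ 0: smallest is -674125 mod 16771 = 13486 (at t = 41), with b = -5809.

13486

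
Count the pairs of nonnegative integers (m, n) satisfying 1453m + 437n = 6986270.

11

gcd(1453, 437):
  1453 = 3·437 + 142
  437 = 3·142 + 11
  142 = 12·11 + 10
  11 = 1·10 + 1
  10 = 10·1
so gcd(1453, 437) = 1.
Back-substitute for Bézout coefficients:
  1 = 11 - 1·10
  ... = 1453·(-40) + 437·(133)
Scale by 6986270: one solution is (-279450800, 929173910). Reduce m mod 437: (212, 15282).
General: m = 212 + 437t, n = 15282 - 1453t.
m ≥ 0 ⇒ t ≥ 0; n ≥ 0 ⇒ t ≤ 10. So t ∈ [0, 10]: 11 solutions.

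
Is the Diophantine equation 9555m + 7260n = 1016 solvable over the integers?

gcd(9555, 7260):
  9555 = 1*7260 + 2295
  7260 = 3*2295 + 375
  2295 = 6*375 + 45
  375 = 8*45 + 15
  45 = 3*15
so gcd(9555, 7260) = 15.
15 does not divide 1016 (remainder 11), so no integer solutions.

no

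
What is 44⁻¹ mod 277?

170

gcd(277, 44):
  277 = 6*44 + 13
  44 = 3*13 + 5
  13 = 2*5 + 3
  5 = 1*3 + 2
  3 = 1*2 + 1
  2 = 2*1
so gcd(277, 44) = 1.
Back-substitute for Bézout coefficients:
  1 = 3 - 1*2
  ... = 44*(-107) + 277*(17)
So 44*-107 ≡ 1 (mod 277), and -107 mod 277 = 170.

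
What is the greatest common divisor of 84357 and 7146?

gcd(84357, 7146):
  84357 = 11*7146 + 5751
  7146 = 1*5751 + 1395
  5751 = 4*1395 + 171
  1395 = 8*171 + 27
  171 = 6*27 + 9
  27 = 3*9
so gcd(84357, 7146) = 9.

9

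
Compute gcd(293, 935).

1

gcd(935, 293):
  935 = 3*293 + 56
  293 = 5*56 + 13
  56 = 4*13 + 4
  13 = 3*4 + 1
  4 = 4*1
so gcd(935, 293) = 1.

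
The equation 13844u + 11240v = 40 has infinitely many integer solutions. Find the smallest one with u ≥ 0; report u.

600

gcd(13844, 11240) = 4.
4 divides 40, so solutions exist.
By Bézout, 13844*(341) + 11240*(-420) = 4.
Scale by 40/4 = 10: (u₀, v₀) = (3410, -4200).
General solution: u = 3410 + 2810t, v = -4200 - 3461t for integer t.
u ≥ 0: smallest is 3410 mod 2810 = 600 (at t = -1), with v = -739.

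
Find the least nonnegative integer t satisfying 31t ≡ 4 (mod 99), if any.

gcd(99, 31):
  99 = 3·31 + 6
  31 = 5·6 + 1
  6 = 6·1
so gcd(99, 31) = 1.
1 divides 4, so solutions exist.
Back-substitute for Bézout coefficients:
  1 = 31 - 5·6
  ... = 31·(16) + 99·(-5)
So 31·(16) ≡ 1 (mod 99); multiply by 4: t ≡ 64 (mod 99).
Smallest nonnegative: t = 64 mod 99 = 64.

64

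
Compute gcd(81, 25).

gcd(81, 25) = 1  (81 = 3×25 + 6, 25 = 4×6 + 1, 6 = 6×1).

1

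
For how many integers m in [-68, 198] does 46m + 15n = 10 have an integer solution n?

18

gcd(46, 15):
  46 = 3*15 + 1
  15 = 15*1
so gcd(46, 15) = 1.
Back-substitute for Bézout coefficients:
  1 = 46 - 3*15
  ... = 46*(1) + 15*(-3)
Scale by 10: particular solution (10, -30); reduce m mod 15: (10, -30).
General solution: m = 10 + 15t, n = -30 - 46t for integer t.
-68 ≤ 10 + 15t ≤ 198 gives t ∈ [-5, 12], which is 18 values.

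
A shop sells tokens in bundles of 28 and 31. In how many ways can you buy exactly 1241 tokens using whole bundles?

2

Need nonnegative integers with 28j + 31k = 1241.
gcd(28, 31) = 1, and 28·(10) + 31·(-9) = 1.
So (j₀, k₀) = (12410, -11169); general j = 12410 + 31t, k = -11169 - 28t.
j ≥ 0 ⇒ t ≥ -400; k ≥ 0 ⇒ t ≤ -399. That's 2 values of t.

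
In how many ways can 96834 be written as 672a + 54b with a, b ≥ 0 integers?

gcd(672, 54) = 6  (672 = 12×54 + 24, 54 = 2×24 + 6, 24 = 4×6).
Back-substituting, 672×(-2) + 54×(25) = 6.
Scale by 16139: one solution is (-32278, 403475). Reduce a mod 9: (5, 1731).
General: a = 5 + 9t, b = 1731 - 112t.
a ≥ 0 ⇒ t ≥ 0; b ≥ 0 ⇒ t ≤ 15. So t ∈ [0, 15]: 16 solutions.

16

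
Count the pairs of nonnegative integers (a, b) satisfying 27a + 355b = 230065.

24

gcd(355, 27) = 1.
By Bézout, 27·(-92) + 355·(7) = 1.
One solution: (185, 634).
General: a = 185 + 355t, b = 634 - 27t.
a ≥ 0 ⇒ t ≥ 0; b ≥ 0 ⇒ t ≤ 23. So t ∈ [0, 23]: 24 solutions.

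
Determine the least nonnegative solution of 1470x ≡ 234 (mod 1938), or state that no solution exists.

161

gcd(1938, 1470):
  1938 = 1×1470 + 468
  1470 = 3×468 + 66
  468 = 7×66 + 6
  66 = 11×6
so gcd(1938, 1470) = 6.
6 divides 234, so solutions exist.
Back-substitute for Bézout coefficients:
  6 = 468 - 7×66
  ... = 1470×(-29) + 1938×(22)
So 1470×(-29) ≡ 6 (mod 1938); multiply by 39: x ≡ -1131 (mod 323).
Smallest nonnegative: x = -1131 mod 323 = 161.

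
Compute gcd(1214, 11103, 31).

gcd(11103, 1214) = 1.
gcd(1, 31) = 1.

1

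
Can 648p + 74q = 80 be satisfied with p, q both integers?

yes

gcd(648, 74):
  648 = 8·74 + 56
  74 = 1·56 + 18
  56 = 3·18 + 2
  18 = 9·2
so gcd(648, 74) = 2.
2 divides 80, so integer solutions exist.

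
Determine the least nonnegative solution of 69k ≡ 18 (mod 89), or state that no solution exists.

8

gcd(89, 69):
  89 = 1×69 + 20
  69 = 3×20 + 9
  20 = 2×9 + 2
  9 = 4×2 + 1
  2 = 2×1
so gcd(89, 69) = 1.
1 divides 18, so solutions exist.
Back-substitute for Bézout coefficients:
  1 = 9 - 4×2
  ... = 69×(40) + 89×(-31)
So 69×(40) ≡ 1 (mod 89); multiply by 18: k ≡ 720 (mod 89).
Smallest nonnegative: k = 720 mod 89 = 8.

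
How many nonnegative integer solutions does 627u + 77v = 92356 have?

21

gcd(627, 77):
  627 = 8×77 + 11
  77 = 7×11
so gcd(627, 77) = 11.
Back-substitute for Bézout coefficients:
  11 = 627 - 8×77
  ... = 627×(1) + 77×(-8)
Scale by 8396: one solution is (8396, -67168). Reduce u mod 7: (3, 1175).
General: u = 3 + 7t, v = 1175 - 57t.
u ≥ 0 ⇒ t ≥ 0; v ≥ 0 ⇒ t ≤ 20. So t ∈ [0, 20]: 21 solutions.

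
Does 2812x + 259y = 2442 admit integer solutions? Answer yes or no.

gcd(2812, 259) = 37  (2812 = 10*259 + 222, 259 = 1*222 + 37, 222 = 6*37).
37 divides 2442, so integer solutions exist.

yes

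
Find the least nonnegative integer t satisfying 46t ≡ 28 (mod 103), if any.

23

gcd(103, 46) = 1  (103 = 2·46 + 11, 46 = 4·11 + 2, 11 = 5·2 + 1, 2 = 2·1).
1 divides 28, so solutions exist.
Back-substituting, 46·(-47) + 103·(21) = 1.
So 46·(-47) ≡ 1 (mod 103); multiply by 28: t ≡ -1316 (mod 103).
Smallest nonnegative: t = -1316 mod 103 = 23.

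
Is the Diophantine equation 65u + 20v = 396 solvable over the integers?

no

gcd(65, 20) = 5  (65 = 3·20 + 5, 20 = 4·5).
5 does not divide 396 (remainder 1), so no integer solutions.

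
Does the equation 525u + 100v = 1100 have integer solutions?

gcd(525, 100) = 25  (525 = 5·100 + 25, 100 = 4·25).
25 divides 1100, so integer solutions exist.

yes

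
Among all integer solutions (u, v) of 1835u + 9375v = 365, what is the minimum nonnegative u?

1819

gcd(9375, 1835):
  9375 = 5*1835 + 200
  1835 = 9*200 + 35
  200 = 5*35 + 25
  35 = 1*25 + 10
  25 = 2*10 + 5
  10 = 2*5
so gcd(9375, 1835) = 5.
5 divides 365, so solutions exist.
Back-substitute for Bézout coefficients:
  5 = 25 - 2*10
  ... = 1835*(-797) + 9375*(156)
Scale by 365/5 = 73: (u₀, v₀) = (-58181, 11388).
General solution: u = -58181 + 1875t, v = 11388 - 367t for integer t.
u ≥ 0: smallest is -58181 mod 1875 = 1819 (at t = 32), with v = -356.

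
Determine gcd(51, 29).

1

gcd(51, 29) = 1  (51 = 1×29 + 22, 29 = 1×22 + 7, 22 = 3×7 + 1, 7 = 7×1).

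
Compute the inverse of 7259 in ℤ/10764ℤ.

gcd(10764, 7259) = 1  (10764 = 1*7259 + 3505, 7259 = 2*3505 + 249, 3505 = 14*249 + 19, 249 = 13*19 + 2, 19 = 9*2 + 1, 2 = 2*1).
Back-substituting, 7259*(-5101) + 10764*(3440) = 1.
So 7259*-5101 ≡ 1 (mod 10764), and -5101 mod 10764 = 5663.

5663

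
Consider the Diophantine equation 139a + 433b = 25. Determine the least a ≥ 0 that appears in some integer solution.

gcd(433, 139):
  433 = 3*139 + 16
  139 = 8*16 + 11
  16 = 1*11 + 5
  11 = 2*5 + 1
  5 = 5*1
so gcd(433, 139) = 1.
1 divides 25, so solutions exist.
Back-substitute for Bézout coefficients:
  1 = 11 - 2*5
  ... = 139*(81) + 433*(-26)
Scale by 25/1 = 25: (a₀, b₀) = (2025, -650).
General solution: a = 2025 + 433t, b = -650 - 139t for integer t.
a ≥ 0: smallest is 2025 mod 433 = 293 (at t = -4), with b = -94.

293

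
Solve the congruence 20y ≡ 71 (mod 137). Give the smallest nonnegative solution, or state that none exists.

gcd(137, 20):
  137 = 6*20 + 17
  20 = 1*17 + 3
  17 = 5*3 + 2
  3 = 1*2 + 1
  2 = 2*1
so gcd(137, 20) = 1.
1 divides 71, so solutions exist.
Back-substitute for Bézout coefficients:
  1 = 3 - 1*2
  ... = 20*(48) + 137*(-7)
So 20*(48) ≡ 1 (mod 137); multiply by 71: y ≡ 3408 (mod 137).
Smallest nonnegative: y = 3408 mod 137 = 120.

120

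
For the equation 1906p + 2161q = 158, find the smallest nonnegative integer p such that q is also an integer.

957

gcd(2161, 1906) = 1  (2161 = 1*1906 + 255, 1906 = 7*255 + 121, 255 = 2*121 + 13, 121 = 9*13 + 4, 13 = 3*4 + 1, 4 = 4*1).
1 divides 158, so solutions exist.
Back-substituting, 1906*(-500) + 2161*(441) = 1.
Scale by 158/1 = 158: (p₀, q₀) = (-79000, 69678).
General solution: p = -79000 + 2161t, q = 69678 - 1906t for integer t.
p ≥ 0: smallest is -79000 mod 2161 = 957 (at t = 37), with q = -844.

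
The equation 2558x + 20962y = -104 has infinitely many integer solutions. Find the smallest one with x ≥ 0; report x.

4253

gcd(20962, 2558) = 2  (20962 = 8*2558 + 498, 2558 = 5*498 + 68, 498 = 7*68 + 22, 68 = 3*22 + 2, 22 = 11*2).
2 divides -104, so solutions exist.
Back-substituting, 2558*(926) + 20962*(-113) = 2.
Scale by -104/2 = -52: (x₀, y₀) = (-48152, 5876).
General solution: x = -48152 + 10481t, y = 5876 - 1279t for integer t.
x ≥ 0: smallest is -48152 mod 10481 = 4253 (at t = 5), with y = -519.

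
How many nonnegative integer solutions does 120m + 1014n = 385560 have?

gcd(1014, 120) = 6  (1014 = 8*120 + 54, 120 = 2*54 + 12, 54 = 4*12 + 6, 12 = 2*6).
Back-substituting, 120*(-76) + 1014*(9) = 6.
Scale by 64260: one solution is (-4883760, 578340). Reduce m mod 169: (2, 380).
General: m = 2 + 169t, n = 380 - 20t.
m ≥ 0 ⇒ t ≥ 0; n ≥ 0 ⇒ t ≤ 19. So t ∈ [0, 19]: 20 solutions.

20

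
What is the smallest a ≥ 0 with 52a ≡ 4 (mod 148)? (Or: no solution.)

20

gcd(148, 52) = 4.
4 divides 4, so solutions exist.
By Bézout, 52·(-17) + 148·(6) = 4.
So 52·(-17) ≡ 4 (mod 148); multiply by 1: a ≡ -17 (mod 37).
Smallest nonnegative: a = -17 mod 37 = 20.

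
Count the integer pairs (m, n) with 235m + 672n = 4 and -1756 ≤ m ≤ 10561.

18

gcd(672, 235) = 1.
By Bézout, 235×(163) + 672×(-57) = 1.
Particular solution: (652, -228).
General solution: m = 652 + 672t, n = -228 - 235t for integer t.
-1756 ≤ 652 + 672t ≤ 10561 gives t ∈ [-3, 14], which is 18 values.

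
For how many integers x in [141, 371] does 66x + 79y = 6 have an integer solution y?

3

gcd(79, 66) = 1.
By Bézout, 66×(6) + 79×(-5) = 1.
Particular solution: (36, -30).
General solution: x = 36 + 79t, y = -30 - 66t for integer t.
141 ≤ 36 + 79t ≤ 371 gives t ∈ [2, 4], which is 3 values.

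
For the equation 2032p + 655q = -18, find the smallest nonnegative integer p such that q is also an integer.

381

gcd(2032, 655) = 1  (2032 = 3·655 + 67, 655 = 9·67 + 52, 67 = 1·52 + 15, 52 = 3·15 + 7, 15 = 2·7 + 1, 7 = 7·1).
1 divides -18, so solutions exist.
Back-substituting, 2032·(88) + 655·(-273) = 1.
Scale by -18/1 = -18: (p₀, q₀) = (-1584, 4914).
General solution: p = -1584 + 655t, q = 4914 - 2032t for integer t.
p ≥ 0: smallest is -1584 mod 655 = 381 (at t = 3), with q = -1182.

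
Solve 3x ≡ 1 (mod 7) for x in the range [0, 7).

gcd(7, 3) = 1.
By Bézout, 3·(-2) + 7·(1) = 1.
So 3·-2 ≡ 1 (mod 7), and -2 mod 7 = 5.

5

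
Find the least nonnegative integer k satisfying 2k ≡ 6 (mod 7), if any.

gcd(7, 2):
  7 = 3*2 + 1
  2 = 2*1
so gcd(7, 2) = 1.
1 divides 6, so solutions exist.
Back-substitute for Bézout coefficients:
  1 = 7 - 3*2
  ... = 2*(-3) + 7*(1)
So 2*(-3) ≡ 1 (mod 7); multiply by 6: k ≡ -18 (mod 7).
Smallest nonnegative: k = -18 mod 7 = 3.

3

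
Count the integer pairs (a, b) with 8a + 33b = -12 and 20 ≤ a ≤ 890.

gcd(33, 8):
  33 = 4·8 + 1
  8 = 8·1
so gcd(33, 8) = 1.
Back-substitute for Bézout coefficients:
  1 = 33 - 4·8
  ... = 8·(-4) + 33·(1)
Scale by -12: particular solution (48, -12); reduce a mod 33: (15, -4).
General solution: a = 15 + 33t, b = -4 - 8t for integer t.
20 ≤ 15 + 33t ≤ 890 gives t ∈ [1, 26], which is 26 values.

26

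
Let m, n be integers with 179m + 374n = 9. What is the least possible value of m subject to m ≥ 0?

gcd(374, 179):
  374 = 2×179 + 16
  179 = 11×16 + 3
  16 = 5×3 + 1
  3 = 3×1
so gcd(374, 179) = 1.
1 divides 9, so solutions exist.
Back-substitute for Bézout coefficients:
  1 = 16 - 5×3
  ... = 179×(-117) + 374×(56)
Scale by 9/1 = 9: (m₀, n₀) = (-1053, 504).
General solution: m = -1053 + 374t, n = 504 - 179t for integer t.
m ≥ 0: smallest is -1053 mod 374 = 69 (at t = 3), with n = -33.

69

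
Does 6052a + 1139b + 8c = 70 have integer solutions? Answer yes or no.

gcd(6052, 1139):
  6052 = 5*1139 + 357
  1139 = 3*357 + 68
  357 = 5*68 + 17
  68 = 4*17
so gcd(6052, 1139) = 17.
gcd(17, 8) = 1.
1 divides 70, so integer solutions exist.

yes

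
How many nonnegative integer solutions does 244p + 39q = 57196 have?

gcd(244, 39) = 1.
By Bézout, 244·(4) + 39·(-25) = 1.
One solution: (10, 1404).
General: p = 10 + 39t, q = 1404 - 244t.
p ≥ 0 ⇒ t ≥ 0; q ≥ 0 ⇒ t ≤ 5. So t ∈ [0, 5]: 6 solutions.

6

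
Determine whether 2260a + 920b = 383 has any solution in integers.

no

gcd(2260, 920):
  2260 = 2*920 + 420
  920 = 2*420 + 80
  420 = 5*80 + 20
  80 = 4*20
so gcd(2260, 920) = 20.
20 does not divide 383 (remainder 3), so no integer solutions.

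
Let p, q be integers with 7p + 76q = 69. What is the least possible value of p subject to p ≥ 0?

75

gcd(76, 7):
  76 = 10×7 + 6
  7 = 1×6 + 1
  6 = 6×1
so gcd(76, 7) = 1.
1 divides 69, so solutions exist.
Back-substitute for Bézout coefficients:
  1 = 7 - 1×6
  ... = 7×(11) + 76×(-1)
Scale by 69/1 = 69: (p₀, q₀) = (759, -69).
General solution: p = 759 + 76t, q = -69 - 7t for integer t.
p ≥ 0: smallest is 759 mod 76 = 75 (at t = -9), with q = -6.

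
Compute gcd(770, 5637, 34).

gcd(5637, 770) = 1.
gcd(1, 34) = 1.

1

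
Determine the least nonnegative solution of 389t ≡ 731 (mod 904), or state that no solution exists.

383

gcd(904, 389) = 1.
1 divides 731, so solutions exist.
By Bézout, 389*(165) + 904*(-71) = 1.
So 389*(165) ≡ 1 (mod 904); multiply by 731: t ≡ 120615 (mod 904).
Smallest nonnegative: t = 120615 mod 904 = 383.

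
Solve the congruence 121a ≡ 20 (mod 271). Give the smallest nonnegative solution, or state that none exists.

36

gcd(271, 121) = 1  (271 = 2*121 + 29, 121 = 4*29 + 5, 29 = 5*5 + 4, 5 = 1*4 + 1, 4 = 4*1).
1 divides 20, so solutions exist.
Back-substituting, 121*(56) + 271*(-25) = 1.
So 121*(56) ≡ 1 (mod 271); multiply by 20: a ≡ 1120 (mod 271).
Smallest nonnegative: a = 1120 mod 271 = 36.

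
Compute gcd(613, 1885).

gcd(1885, 613):
  1885 = 3·613 + 46
  613 = 13·46 + 15
  46 = 3·15 + 1
  15 = 15·1
so gcd(1885, 613) = 1.

1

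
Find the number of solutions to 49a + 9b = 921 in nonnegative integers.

2

gcd(49, 9) = 1  (49 = 5×9 + 4, 9 = 2×4 + 1, 4 = 4×1).
Back-substituting, 49×(-2) + 9×(11) = 1.
Scale by 921: one solution is (-1842, 10131). Reduce a mod 9: (3, 86).
General: a = 3 + 9t, b = 86 - 49t.
a ≥ 0 ⇒ t ≥ 0; b ≥ 0 ⇒ t ≤ 1. So t ∈ [0, 1]: 2 solutions.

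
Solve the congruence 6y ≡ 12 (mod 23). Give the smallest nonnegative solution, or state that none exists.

gcd(23, 6) = 1  (23 = 3×6 + 5, 6 = 1×5 + 1, 5 = 5×1).
1 divides 12, so solutions exist.
Back-substituting, 6×(4) + 23×(-1) = 1.
So 6×(4) ≡ 1 (mod 23); multiply by 12: y ≡ 48 (mod 23).
Smallest nonnegative: y = 48 mod 23 = 2.

2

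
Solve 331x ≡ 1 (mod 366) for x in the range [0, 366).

115

gcd(366, 331):
  366 = 1×331 + 35
  331 = 9×35 + 16
  35 = 2×16 + 3
  16 = 5×3 + 1
  3 = 3×1
so gcd(366, 331) = 1.
Back-substitute for Bézout coefficients:
  1 = 16 - 5×3
  ... = 331×(115) + 366×(-104)
So 331×115 ≡ 1 (mod 366), and 115 mod 366 = 115.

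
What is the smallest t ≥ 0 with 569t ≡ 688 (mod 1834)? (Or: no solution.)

778

gcd(1834, 569) = 1  (1834 = 3·569 + 127, 569 = 4·127 + 61, 127 = 2·61 + 5, 61 = 12·5 + 1, 5 = 5·1).
1 divides 688, so solutions exist.
Back-substituting, 569·(361) + 1834·(-112) = 1.
So 569·(361) ≡ 1 (mod 1834); multiply by 688: t ≡ 248368 (mod 1834).
Smallest nonnegative: t = 248368 mod 1834 = 778.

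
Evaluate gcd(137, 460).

gcd(460, 137):
  460 = 3×137 + 49
  137 = 2×49 + 39
  49 = 1×39 + 10
  39 = 3×10 + 9
  10 = 1×9 + 1
  9 = 9×1
so gcd(460, 137) = 1.

1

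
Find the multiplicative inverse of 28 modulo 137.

93

gcd(137, 28) = 1  (137 = 4*28 + 25, 28 = 1*25 + 3, 25 = 8*3 + 1, 3 = 3*1).
Back-substituting, 28*(-44) + 137*(9) = 1.
So 28*-44 ≡ 1 (mod 137), and -44 mod 137 = 93.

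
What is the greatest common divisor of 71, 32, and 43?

1

gcd(71, 32):
  71 = 2*32 + 7
  32 = 4*7 + 4
  7 = 1*4 + 3
  4 = 1*3 + 1
  3 = 3*1
so gcd(71, 32) = 1.
gcd(1, 43) = 1.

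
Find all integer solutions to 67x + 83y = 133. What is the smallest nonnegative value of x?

gcd(83, 67) = 1.
1 divides 133, so solutions exist.
By Bézout, 67·(-26) + 83·(21) = 1.
Scale by 133/1 = 133: (x₀, y₀) = (-3458, 2793).
General solution: x = -3458 + 83t, y = 2793 - 67t for integer t.
x ≥ 0: smallest is -3458 mod 83 = 28 (at t = 42), with y = -21.

28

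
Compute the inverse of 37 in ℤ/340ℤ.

193

gcd(340, 37):
  340 = 9·37 + 7
  37 = 5·7 + 2
  7 = 3·2 + 1
  2 = 2·1
so gcd(340, 37) = 1.
Back-substitute for Bézout coefficients:
  1 = 7 - 3·2
  ... = 37·(-147) + 340·(16)
So 37·-147 ≡ 1 (mod 340), and -147 mod 340 = 193.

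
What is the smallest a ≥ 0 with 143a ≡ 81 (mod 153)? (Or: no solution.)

gcd(153, 143) = 1.
1 divides 81, so solutions exist.
By Bézout, 143*(-46) + 153*(43) = 1.
So 143*(-46) ≡ 1 (mod 153); multiply by 81: a ≡ -3726 (mod 153).
Smallest nonnegative: a = -3726 mod 153 = 99.

99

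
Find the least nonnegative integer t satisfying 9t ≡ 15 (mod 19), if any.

gcd(19, 9) = 1  (19 = 2·9 + 1, 9 = 9·1).
1 divides 15, so solutions exist.
Back-substituting, 9·(-2) + 19·(1) = 1.
So 9·(-2) ≡ 1 (mod 19); multiply by 15: t ≡ -30 (mod 19).
Smallest nonnegative: t = -30 mod 19 = 8.

8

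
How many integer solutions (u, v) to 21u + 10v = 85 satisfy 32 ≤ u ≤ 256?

23

gcd(21, 10) = 1.
By Bézout, 21*(1) + 10*(-2) = 1.
Particular solution: (5, -2).
General solution: u = 5 + 10t, v = -2 - 21t for integer t.
32 ≤ 5 + 10t ≤ 256 gives t ∈ [3, 25], which is 23 values.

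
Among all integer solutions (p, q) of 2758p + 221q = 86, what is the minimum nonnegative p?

gcd(2758, 221) = 1.
1 divides 86, so solutions exist.
By Bézout, 2758·(98) + 221·(-1223) = 1.
Scale by 86/1 = 86: (p₀, q₀) = (8428, -105178).
General solution: p = 8428 + 221t, q = -105178 - 2758t for integer t.
p ≥ 0: smallest is 8428 mod 221 = 30 (at t = -38), with q = -374.

30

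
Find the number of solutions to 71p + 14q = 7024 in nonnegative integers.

7

gcd(71, 14):
  71 = 5·14 + 1
  14 = 14·1
so gcd(71, 14) = 1.
Back-substitute for Bézout coefficients:
  1 = 71 - 5·14
  ... = 71·(1) + 14·(-5)
Scale by 7024: one solution is (7024, -35120). Reduce p mod 14: (10, 451).
General: p = 10 + 14t, q = 451 - 71t.
p ≥ 0 ⇒ t ≥ 0; q ≥ 0 ⇒ t ≤ 6. So t ∈ [0, 6]: 7 solutions.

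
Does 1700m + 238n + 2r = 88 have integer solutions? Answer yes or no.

gcd(1700, 238) = 34.
gcd(34, 2) = 2.
2 divides 88, so integer solutions exist.

yes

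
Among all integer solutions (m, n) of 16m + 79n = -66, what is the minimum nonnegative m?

gcd(79, 16) = 1  (79 = 4*16 + 15, 16 = 1*15 + 1, 15 = 15*1).
1 divides -66, so solutions exist.
Back-substituting, 16*(5) + 79*(-1) = 1.
Scale by -66/1 = -66: (m₀, n₀) = (-330, 66).
General solution: m = -330 + 79t, n = 66 - 16t for integer t.
m ≥ 0: smallest is -330 mod 79 = 65 (at t = 5), with n = -14.

65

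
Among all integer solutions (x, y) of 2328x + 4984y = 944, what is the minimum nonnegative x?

gcd(4984, 2328) = 8.
8 divides 944, so solutions exist.
By Bézout, 2328*(-152) + 4984*(71) = 8.
Scale by 944/8 = 118: (x₀, y₀) = (-17936, 8378).
General solution: x = -17936 + 623t, y = 8378 - 291t for integer t.
x ≥ 0: smallest is -17936 mod 623 = 131 (at t = 29), with y = -61.

131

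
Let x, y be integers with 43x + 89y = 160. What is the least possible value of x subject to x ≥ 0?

gcd(89, 43):
  89 = 2×43 + 3
  43 = 14×3 + 1
  3 = 3×1
so gcd(89, 43) = 1.
1 divides 160, so solutions exist.
Back-substitute for Bézout coefficients:
  1 = 43 - 14×3
  ... = 43×(29) + 89×(-14)
Scale by 160/1 = 160: (x₀, y₀) = (4640, -2240).
General solution: x = 4640 + 89t, y = -2240 - 43t for integer t.
x ≥ 0: smallest is 4640 mod 89 = 12 (at t = -52), with y = -4.

12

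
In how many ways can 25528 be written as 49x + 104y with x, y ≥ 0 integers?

gcd(104, 49) = 1.
By Bézout, 49*(17) + 104*(-8) = 1.
One solution: (88, 204).
General: x = 88 + 104t, y = 204 - 49t.
x ≥ 0 ⇒ t ≥ 0; y ≥ 0 ⇒ t ≤ 4. So t ∈ [0, 4]: 5 solutions.

5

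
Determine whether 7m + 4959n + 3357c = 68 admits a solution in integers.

yes

gcd(4959, 7) = 1  (4959 = 708·7 + 3, 7 = 2·3 + 1, 3 = 3·1).
gcd(1, 3357) = 1.
1 divides 68, so integer solutions exist.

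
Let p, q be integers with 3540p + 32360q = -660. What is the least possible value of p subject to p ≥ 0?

gcd(32360, 3540) = 20.
20 divides -660, so solutions exist.
By Bézout, 3540·(-777) + 32360·(85) = 20.
Scale by -660/20 = -33: (p₀, q₀) = (25641, -2805).
General solution: p = 25641 + 1618t, q = -2805 - 177t for integer t.
p ≥ 0: smallest is 25641 mod 1618 = 1371 (at t = -15), with q = -150.

1371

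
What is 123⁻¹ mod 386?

gcd(386, 123) = 1  (386 = 3×123 + 17, 123 = 7×17 + 4, 17 = 4×4 + 1, 4 = 4×1).
Back-substituting, 123×(-91) + 386×(29) = 1.
So 123×-91 ≡ 1 (mod 386), and -91 mod 386 = 295.

295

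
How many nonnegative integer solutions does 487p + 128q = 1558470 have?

25

gcd(487, 128) = 1.
By Bézout, 487·(-41) + 128·(156) = 1.
One solution: (74, 11894).
General: p = 74 + 128t, q = 11894 - 487t.
p ≥ 0 ⇒ t ≥ 0; q ≥ 0 ⇒ t ≤ 24. So t ∈ [0, 24]: 25 solutions.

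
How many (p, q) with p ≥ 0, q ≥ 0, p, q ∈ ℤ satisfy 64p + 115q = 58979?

gcd(115, 64) = 1  (115 = 1·64 + 51, 64 = 1·51 + 13, 51 = 3·13 + 12, 13 = 1·12 + 1, 12 = 12·1).
Back-substituting, 64·(9) + 115·(-5) = 1.
Scale by 58979: one solution is (530811, -294895). Reduce p mod 115: (86, 465).
General: p = 86 + 115t, q = 465 - 64t.
p ≥ 0 ⇒ t ≥ 0; q ≥ 0 ⇒ t ≤ 7. So t ∈ [0, 7]: 8 solutions.

8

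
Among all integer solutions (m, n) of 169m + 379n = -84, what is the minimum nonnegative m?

gcd(379, 169) = 1.
1 divides -84, so solutions exist.
By Bézout, 169×(-74) + 379×(33) = 1.
Scale by -84/1 = -84: (m₀, n₀) = (6216, -2772).
General solution: m = 6216 + 379t, n = -2772 - 169t for integer t.
m ≥ 0: smallest is 6216 mod 379 = 152 (at t = -16), with n = -68.

152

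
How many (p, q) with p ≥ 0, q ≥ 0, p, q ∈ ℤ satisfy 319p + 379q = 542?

0

gcd(379, 319) = 1  (379 = 1×319 + 60, 319 = 5×60 + 19, 60 = 3×19 + 3, 19 = 6×3 + 1, 3 = 3×1).
Back-substituting, 319×(120) + 379×(-101) = 1.
Scale by 542: one solution is (65040, -54742). Reduce p mod 379: (231, -193).
General: p = 231 + 379t, q = -193 - 319t.
p ≥ 0 ⇒ t ≥ 0; q ≥ 0 ⇒ t ≤ -1. So t ∈ [0, -1]: 0 solutions.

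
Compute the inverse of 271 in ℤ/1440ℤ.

gcd(1440, 271) = 1  (1440 = 5·271 + 85, 271 = 3·85 + 16, 85 = 5·16 + 5, 16 = 3·5 + 1, 5 = 5·1).
Back-substituting, 271·(271) + 1440·(-51) = 1.
So 271·271 ≡ 1 (mod 1440), and 271 mod 1440 = 271.

271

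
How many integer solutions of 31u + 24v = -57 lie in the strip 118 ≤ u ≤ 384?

11

gcd(31, 24) = 1.
By Bézout, 31×(7) + 24×(-9) = 1.
Particular solution: (9, -14).
General solution: u = 9 + 24t, v = -14 - 31t for integer t.
118 ≤ 9 + 24t ≤ 384 gives t ∈ [5, 15], which is 11 values.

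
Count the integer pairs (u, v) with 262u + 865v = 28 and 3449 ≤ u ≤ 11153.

9

gcd(865, 262) = 1.
By Bézout, 262*(208) + 865*(-63) = 1.
Particular solution: (634, -192).
General solution: u = 634 + 865t, v = -192 - 262t for integer t.
3449 ≤ 634 + 865t ≤ 11153 gives t ∈ [4, 12], which is 9 values.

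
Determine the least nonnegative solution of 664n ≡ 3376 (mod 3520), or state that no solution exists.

gcd(3520, 664) = 8.
8 divides 3376, so solutions exist.
By Bézout, 664×(-53) + 3520×(10) = 8.
So 664×(-53) ≡ 8 (mod 3520); multiply by 422: n ≡ -22366 (mod 440).
Smallest nonnegative: n = -22366 mod 440 = 74.

74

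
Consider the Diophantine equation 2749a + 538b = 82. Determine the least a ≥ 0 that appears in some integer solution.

202

gcd(2749, 538):
  2749 = 5*538 + 59
  538 = 9*59 + 7
  59 = 8*7 + 3
  7 = 2*3 + 1
  3 = 3*1
so gcd(2749, 538) = 1.
1 divides 82, so solutions exist.
Back-substitute for Bézout coefficients:
  1 = 7 - 2*3
  ... = 2749*(-155) + 538*(792)
Scale by 82/1 = 82: (a₀, b₀) = (-12710, 64944).
General solution: a = -12710 + 538t, b = 64944 - 2749t for integer t.
a ≥ 0: smallest is -12710 mod 538 = 202 (at t = 24), with b = -1032.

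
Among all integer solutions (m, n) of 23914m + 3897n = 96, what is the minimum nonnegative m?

gcd(23914, 3897):
  23914 = 6·3897 + 532
  3897 = 7·532 + 173
  532 = 3·173 + 13
  173 = 13·13 + 4
  13 = 3·4 + 1
  4 = 4·1
so gcd(23914, 3897) = 1.
1 divides 96, so solutions exist.
Back-substitute for Bézout coefficients:
  1 = 13 - 3·4
  ... = 23914·(901) + 3897·(-5529)
Scale by 96/1 = 96: (m₀, n₀) = (86496, -530784).
General solution: m = 86496 + 3897t, n = -530784 - 23914t for integer t.
m ≥ 0: smallest is 86496 mod 3897 = 762 (at t = -22), with n = -4676.

762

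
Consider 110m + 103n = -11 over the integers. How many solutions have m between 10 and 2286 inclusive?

22

gcd(110, 103):
  110 = 1*103 + 7
  103 = 14*7 + 5
  7 = 1*5 + 2
  5 = 2*2 + 1
  2 = 2*1
so gcd(110, 103) = 1.
Back-substitute for Bézout coefficients:
  1 = 5 - 2*2
  ... = 110*(-44) + 103*(47)
Scale by -11: particular solution (484, -517); reduce m mod 103: (72, -77).
General solution: m = 72 + 103t, n = -77 - 110t for integer t.
10 ≤ 72 + 103t ≤ 2286 gives t ∈ [0, 21], which is 22 values.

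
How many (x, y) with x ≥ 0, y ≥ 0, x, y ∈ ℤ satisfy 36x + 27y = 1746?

16

gcd(36, 27):
  36 = 1*27 + 9
  27 = 3*9
so gcd(36, 27) = 9.
Back-substitute for Bézout coefficients:
  9 = 36 - 1*27
  ... = 36*(1) + 27*(-1)
Scale by 194: one solution is (194, -194). Reduce x mod 3: (2, 62).
General: x = 2 + 3t, y = 62 - 4t.
x ≥ 0 ⇒ t ≥ 0; y ≥ 0 ⇒ t ≤ 15. So t ∈ [0, 15]: 16 solutions.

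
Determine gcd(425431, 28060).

23

gcd(425431, 28060):
  425431 = 15*28060 + 4531
  28060 = 6*4531 + 874
  4531 = 5*874 + 161
  874 = 5*161 + 69
  161 = 2*69 + 23
  69 = 3*23
so gcd(425431, 28060) = 23.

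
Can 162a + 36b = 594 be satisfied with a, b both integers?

yes

gcd(162, 36):
  162 = 4×36 + 18
  36 = 2×18
so gcd(162, 36) = 18.
18 divides 594, so integer solutions exist.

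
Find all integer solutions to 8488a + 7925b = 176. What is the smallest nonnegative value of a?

gcd(8488, 7925):
  8488 = 1×7925 + 563
  7925 = 14×563 + 43
  563 = 13×43 + 4
  43 = 10×4 + 3
  4 = 1×3 + 1
  3 = 3×1
so gcd(8488, 7925) = 1.
1 divides 176, so solutions exist.
Back-substitute for Bézout coefficients:
  1 = 4 - 1×3
  ... = 8488×(2027) + 7925×(-2171)
Scale by 176/1 = 176: (a₀, b₀) = (356752, -382096).
General solution: a = 356752 + 7925t, b = -382096 - 8488t for integer t.
a ≥ 0: smallest is 356752 mod 7925 = 127 (at t = -45), with b = -136.

127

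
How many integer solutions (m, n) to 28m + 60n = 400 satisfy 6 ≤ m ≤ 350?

gcd(60, 28) = 4.
By Bézout, 28×(-2) + 60×(1) = 4.
Particular solution: (10, 2).
General solution: m = 10 + 15t, n = 2 - 7t for integer t.
6 ≤ 10 + 15t ≤ 350 gives t ∈ [0, 22], which is 23 values.

23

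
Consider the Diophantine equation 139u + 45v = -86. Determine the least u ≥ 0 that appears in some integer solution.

1

gcd(139, 45):
  139 = 3×45 + 4
  45 = 11×4 + 1
  4 = 4×1
so gcd(139, 45) = 1.
1 divides -86, so solutions exist.
Back-substitute for Bézout coefficients:
  1 = 45 - 11×4
  ... = 139×(-11) + 45×(34)
Scale by -86/1 = -86: (u₀, v₀) = (946, -2924).
General solution: u = 946 + 45t, v = -2924 - 139t for integer t.
u ≥ 0: smallest is 946 mod 45 = 1 (at t = -21), with v = -5.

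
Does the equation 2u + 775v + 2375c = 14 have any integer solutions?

gcd(775, 2):
  775 = 387*2 + 1
  2 = 2*1
so gcd(775, 2) = 1.
gcd(1, 2375) = 1.
1 divides 14, so integer solutions exist.

yes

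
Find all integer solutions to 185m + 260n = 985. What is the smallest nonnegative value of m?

25

gcd(260, 185) = 5.
5 divides 985, so solutions exist.
By Bézout, 185·(-7) + 260·(5) = 5.
Scale by 985/5 = 197: (m₀, n₀) = (-1379, 985).
General solution: m = -1379 + 52t, n = 985 - 37t for integer t.
m ≥ 0: smallest is -1379 mod 52 = 25 (at t = 27), with n = -14.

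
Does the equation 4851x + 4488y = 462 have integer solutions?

yes

gcd(4851, 4488) = 33.
33 divides 462, so integer solutions exist.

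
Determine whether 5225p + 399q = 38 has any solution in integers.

yes

gcd(5225, 399) = 19.
19 divides 38, so integer solutions exist.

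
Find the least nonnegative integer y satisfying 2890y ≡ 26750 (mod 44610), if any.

gcd(44610, 2890) = 10  (44610 = 15×2890 + 1260, 2890 = 2×1260 + 370, 1260 = 3×370 + 150, 370 = 2×150 + 70, 150 = 2×70 + 10, 70 = 7×10).
10 divides 26750, so solutions exist.
Back-substituting, 2890×(-602) + 44610×(39) = 10.
So 2890×(-602) ≡ 10 (mod 44610); multiply by 2675: y ≡ -1610350 (mod 4461).
Smallest nonnegative: y = -1610350 mod 4461 = 71.

71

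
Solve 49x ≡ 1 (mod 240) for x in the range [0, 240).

49

gcd(240, 49) = 1  (240 = 4*49 + 44, 49 = 1*44 + 5, 44 = 8*5 + 4, 5 = 1*4 + 1, 4 = 4*1).
Back-substituting, 49*(49) + 240*(-10) = 1.
So 49*49 ≡ 1 (mod 240), and 49 mod 240 = 49.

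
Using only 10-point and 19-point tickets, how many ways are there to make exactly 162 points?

Need nonnegative integers with 10j + 19k = 162.
gcd(10, 19) = 1, and 10·(2) + 19·(-1) = 1.
So (j₀, k₀) = (324, -162); general j = 324 + 19t, k = -162 - 10t.
j ≥ 0 ⇒ t ≥ -17; k ≥ 0 ⇒ t ≤ -17. That's 1 value of t.

1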